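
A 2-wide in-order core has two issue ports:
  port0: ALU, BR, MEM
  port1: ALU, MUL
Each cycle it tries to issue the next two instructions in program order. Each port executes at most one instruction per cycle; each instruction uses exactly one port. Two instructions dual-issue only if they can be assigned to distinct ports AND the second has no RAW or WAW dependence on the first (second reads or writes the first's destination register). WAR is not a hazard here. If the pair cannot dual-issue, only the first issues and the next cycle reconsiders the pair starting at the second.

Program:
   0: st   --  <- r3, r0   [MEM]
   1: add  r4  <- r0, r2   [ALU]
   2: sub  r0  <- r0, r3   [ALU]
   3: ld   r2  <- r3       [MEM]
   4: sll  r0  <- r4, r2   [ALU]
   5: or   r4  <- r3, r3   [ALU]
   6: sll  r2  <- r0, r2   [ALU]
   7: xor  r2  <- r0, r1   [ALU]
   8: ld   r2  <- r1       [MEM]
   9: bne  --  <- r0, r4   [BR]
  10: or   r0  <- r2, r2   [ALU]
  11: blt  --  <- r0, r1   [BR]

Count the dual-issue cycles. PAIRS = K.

PAIRS = 4

0. st;add @i0&i1  | dual
1. sub;ld @i2&i3  | dual
2. sll;or @i4&i5  | dual
3. sll @i6  | WAW r2
4. xor @i7  | WAW r2
5. ld @i8  | no-port MEM/BR
6. bne;or @i9&i10  | dual
7. blt @i11  | tail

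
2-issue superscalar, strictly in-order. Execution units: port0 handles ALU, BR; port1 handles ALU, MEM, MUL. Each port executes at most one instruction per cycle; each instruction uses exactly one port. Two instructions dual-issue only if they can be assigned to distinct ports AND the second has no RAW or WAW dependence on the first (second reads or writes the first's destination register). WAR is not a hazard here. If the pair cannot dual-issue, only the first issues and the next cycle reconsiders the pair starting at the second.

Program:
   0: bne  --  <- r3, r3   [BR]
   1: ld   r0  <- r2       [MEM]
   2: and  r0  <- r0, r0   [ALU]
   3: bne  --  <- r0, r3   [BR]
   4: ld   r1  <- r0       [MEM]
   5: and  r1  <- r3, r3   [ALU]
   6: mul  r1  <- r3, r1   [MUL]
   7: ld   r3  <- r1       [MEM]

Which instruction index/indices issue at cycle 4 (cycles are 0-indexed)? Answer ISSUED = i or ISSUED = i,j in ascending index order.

t=0 i0+i1:bne.BR+ld.MEM ; 2-wide
t=1 i2:and.ALU ; RAW r0
t=2 i3+i4:bne.BR+ld.MEM ; 2-wide
t=3 i5:and.ALU ; RAW+WAW r1
t=4 i6:mul.MUL ; no-port MUL/MEM
t=5 i7:ld.MEM ; tail

ISSUED = 6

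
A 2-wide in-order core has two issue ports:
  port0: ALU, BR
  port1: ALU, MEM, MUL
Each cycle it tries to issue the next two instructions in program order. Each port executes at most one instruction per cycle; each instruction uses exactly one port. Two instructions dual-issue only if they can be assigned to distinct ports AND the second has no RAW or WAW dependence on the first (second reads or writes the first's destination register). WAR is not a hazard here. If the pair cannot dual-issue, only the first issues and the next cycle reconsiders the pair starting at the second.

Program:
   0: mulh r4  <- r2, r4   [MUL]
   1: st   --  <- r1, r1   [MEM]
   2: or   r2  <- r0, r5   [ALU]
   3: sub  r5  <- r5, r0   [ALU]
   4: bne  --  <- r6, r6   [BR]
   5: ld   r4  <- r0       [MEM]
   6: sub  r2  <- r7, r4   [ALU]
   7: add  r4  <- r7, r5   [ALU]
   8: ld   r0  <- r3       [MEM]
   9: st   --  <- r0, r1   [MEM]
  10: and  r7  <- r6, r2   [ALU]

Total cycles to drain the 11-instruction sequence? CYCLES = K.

CYCLES = 7

[0] i0  mulh.MUL  -- no-port MUL/MEM
[1] i1+i2  st.MEM;or.ALU  -- dual
[2] i3+i4  sub.ALU;bne.BR  -- dual
[3] i5  ld.MEM  -- RAW r4
[4] i6+i7  sub.ALU;add.ALU  -- dual
[5] i8  ld.MEM  -- no-port MEM/MEM
[6] i9+i10  st.MEM;and.ALU  -- dual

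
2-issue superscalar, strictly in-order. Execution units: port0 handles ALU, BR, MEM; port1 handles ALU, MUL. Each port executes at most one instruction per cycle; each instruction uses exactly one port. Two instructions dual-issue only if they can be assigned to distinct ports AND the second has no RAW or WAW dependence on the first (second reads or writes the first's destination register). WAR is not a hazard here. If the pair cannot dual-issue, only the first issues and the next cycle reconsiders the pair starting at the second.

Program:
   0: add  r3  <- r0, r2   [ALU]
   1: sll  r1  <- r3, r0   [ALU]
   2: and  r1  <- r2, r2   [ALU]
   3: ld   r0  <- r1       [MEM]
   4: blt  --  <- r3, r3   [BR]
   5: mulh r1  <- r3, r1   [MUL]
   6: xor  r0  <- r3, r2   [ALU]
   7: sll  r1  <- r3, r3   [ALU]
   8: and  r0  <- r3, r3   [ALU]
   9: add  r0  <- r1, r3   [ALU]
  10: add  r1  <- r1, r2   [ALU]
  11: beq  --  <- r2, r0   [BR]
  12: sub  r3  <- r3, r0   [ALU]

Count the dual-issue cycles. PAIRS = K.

c0: i0 add.ALU  RAW r3
c1: i1 sll.ALU  WAW r1
c2: i2 and.ALU  RAW r1
c3: i3 ld.MEM  no-port MEM/BR
c4: i4/i5 blt.BR+mulh.MUL  pair
c5: i6/i7 xor.ALU+sll.ALU  pair
c6: i8 and.ALU  WAW r0
c7: i9/i10 add.ALU+add.ALU  pair
c8: i11/i12 beq.BR+sub.ALU  pair

PAIRS = 4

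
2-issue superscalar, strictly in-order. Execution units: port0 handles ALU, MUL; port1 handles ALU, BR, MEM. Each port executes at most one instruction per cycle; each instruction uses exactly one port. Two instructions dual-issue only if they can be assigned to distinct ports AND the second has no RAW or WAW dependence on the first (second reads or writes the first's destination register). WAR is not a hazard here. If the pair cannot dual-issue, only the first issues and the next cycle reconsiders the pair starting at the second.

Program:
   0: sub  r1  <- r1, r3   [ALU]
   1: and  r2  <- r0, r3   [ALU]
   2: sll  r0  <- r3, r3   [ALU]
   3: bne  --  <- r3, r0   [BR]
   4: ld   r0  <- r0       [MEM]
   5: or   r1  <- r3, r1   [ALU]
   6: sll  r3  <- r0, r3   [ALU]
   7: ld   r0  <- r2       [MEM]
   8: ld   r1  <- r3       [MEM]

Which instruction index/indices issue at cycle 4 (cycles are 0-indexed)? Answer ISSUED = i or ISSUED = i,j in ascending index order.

ISSUED = 6,7

0. sub;and @i0+i1  | 2-wide
1. sll @i2  | RAW r0
2. bne @i3  | no-port BR/MEM
3. ld;or @i4+i5  | 2-wide
4. sll;ld @i6+i7  | 2-wide
5. ld @i8  | tail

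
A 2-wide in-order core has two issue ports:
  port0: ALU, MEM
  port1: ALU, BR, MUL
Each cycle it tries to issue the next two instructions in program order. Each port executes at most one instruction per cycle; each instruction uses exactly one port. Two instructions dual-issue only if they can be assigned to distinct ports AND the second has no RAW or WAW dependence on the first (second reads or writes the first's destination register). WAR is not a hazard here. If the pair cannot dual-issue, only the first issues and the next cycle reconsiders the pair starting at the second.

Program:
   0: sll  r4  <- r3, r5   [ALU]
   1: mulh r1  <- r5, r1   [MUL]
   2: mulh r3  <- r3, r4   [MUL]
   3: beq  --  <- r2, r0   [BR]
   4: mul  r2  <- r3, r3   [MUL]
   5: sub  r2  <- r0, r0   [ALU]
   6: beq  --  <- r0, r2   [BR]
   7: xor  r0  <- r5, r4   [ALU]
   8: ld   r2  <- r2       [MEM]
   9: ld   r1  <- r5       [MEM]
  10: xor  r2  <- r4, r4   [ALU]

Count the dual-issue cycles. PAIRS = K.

[0] i0/i1  sll mulh  -- pair
[1] i2  mulh  -- no-port MUL/BR
[2] i3  beq  -- no-port BR/MUL
[3] i4  mul  -- WAW r2
[4] i5  sub  -- RAW r2
[5] i6/i7  beq xor  -- pair
[6] i8  ld  -- no-port MEM/MEM
[7] i9/i10  ld xor  -- pair

PAIRS = 3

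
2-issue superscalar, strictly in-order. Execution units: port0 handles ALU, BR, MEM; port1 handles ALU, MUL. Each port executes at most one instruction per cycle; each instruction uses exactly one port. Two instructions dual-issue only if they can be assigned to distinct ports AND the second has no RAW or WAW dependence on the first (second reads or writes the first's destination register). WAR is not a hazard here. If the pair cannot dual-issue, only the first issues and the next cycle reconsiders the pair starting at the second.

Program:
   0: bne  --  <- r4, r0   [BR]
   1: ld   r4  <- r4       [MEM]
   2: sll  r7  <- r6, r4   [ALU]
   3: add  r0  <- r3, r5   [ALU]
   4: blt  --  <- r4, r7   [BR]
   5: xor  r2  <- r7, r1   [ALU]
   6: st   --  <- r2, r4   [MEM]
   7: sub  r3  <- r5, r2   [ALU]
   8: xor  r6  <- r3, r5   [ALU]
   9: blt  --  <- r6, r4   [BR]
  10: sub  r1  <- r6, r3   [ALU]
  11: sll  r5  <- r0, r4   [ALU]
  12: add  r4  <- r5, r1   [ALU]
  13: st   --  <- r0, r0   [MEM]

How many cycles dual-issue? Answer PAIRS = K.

[0] i0  bne  -- no-port BR/MEM
[1] i1  ld  -- RAW r4
[2] i2/i3  sll+add  -- 2-wide
[3] i4/i5  blt+xor  -- 2-wide
[4] i6/i7  st+sub  -- 2-wide
[5] i8  xor  -- RAW r6
[6] i9/i10  blt+sub  -- 2-wide
[7] i11  sll  -- RAW r5
[8] i12/i13  add+st  -- 2-wide

PAIRS = 5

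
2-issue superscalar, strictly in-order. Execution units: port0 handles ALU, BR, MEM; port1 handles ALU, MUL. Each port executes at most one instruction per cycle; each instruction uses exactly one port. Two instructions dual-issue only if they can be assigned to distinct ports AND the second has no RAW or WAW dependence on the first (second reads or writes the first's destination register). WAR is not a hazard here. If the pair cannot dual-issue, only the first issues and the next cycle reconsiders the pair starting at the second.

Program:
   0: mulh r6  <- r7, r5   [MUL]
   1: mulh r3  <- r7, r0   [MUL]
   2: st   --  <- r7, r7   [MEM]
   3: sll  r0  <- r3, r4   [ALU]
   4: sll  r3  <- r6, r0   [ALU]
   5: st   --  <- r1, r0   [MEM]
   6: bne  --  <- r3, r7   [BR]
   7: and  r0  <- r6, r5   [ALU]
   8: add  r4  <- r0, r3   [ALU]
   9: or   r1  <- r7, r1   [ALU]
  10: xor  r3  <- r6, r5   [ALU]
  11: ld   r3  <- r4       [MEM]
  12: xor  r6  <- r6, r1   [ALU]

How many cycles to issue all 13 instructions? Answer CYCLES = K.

#0 head=0: mulh i0 no-port MUL/MUL
#1 head=1: mulh st i1,i2 pair
#2 head=3: sll i3 RAW r0
#3 head=4: sll st i4,i5 pair
#4 head=6: bne and i6,i7 pair
#5 head=8: add or i8,i9 pair
#6 head=10: xor i10 WAW r3
#7 head=11: ld xor i11,i12 pair

CYCLES = 8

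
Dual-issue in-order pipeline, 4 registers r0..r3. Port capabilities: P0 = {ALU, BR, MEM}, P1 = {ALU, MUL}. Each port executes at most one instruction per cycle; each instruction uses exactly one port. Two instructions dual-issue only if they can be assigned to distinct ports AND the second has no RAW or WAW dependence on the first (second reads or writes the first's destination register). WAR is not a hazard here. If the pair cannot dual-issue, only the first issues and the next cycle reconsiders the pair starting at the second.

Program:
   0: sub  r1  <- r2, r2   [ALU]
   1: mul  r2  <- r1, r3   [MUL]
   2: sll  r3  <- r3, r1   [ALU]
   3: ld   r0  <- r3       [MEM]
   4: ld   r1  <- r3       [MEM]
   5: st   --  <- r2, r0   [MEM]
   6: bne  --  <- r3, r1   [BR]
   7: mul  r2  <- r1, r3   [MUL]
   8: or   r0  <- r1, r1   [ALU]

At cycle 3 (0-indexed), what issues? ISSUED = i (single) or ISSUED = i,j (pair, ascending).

  cy0 -> i0 (sub.ALU) RAW r1
  cy1 -> i1+i2 (mul.MUL sll.ALU) 2-wide
  cy2 -> i3 (ld.MEM) no-port MEM/MEM
  cy3 -> i4 (ld.MEM) no-port MEM/MEM
  cy4 -> i5 (st.MEM) no-port MEM/BR
  cy5 -> i6+i7 (bne.BR mul.MUL) 2-wide
  cy6 -> i8 (or.ALU) tail

ISSUED = 4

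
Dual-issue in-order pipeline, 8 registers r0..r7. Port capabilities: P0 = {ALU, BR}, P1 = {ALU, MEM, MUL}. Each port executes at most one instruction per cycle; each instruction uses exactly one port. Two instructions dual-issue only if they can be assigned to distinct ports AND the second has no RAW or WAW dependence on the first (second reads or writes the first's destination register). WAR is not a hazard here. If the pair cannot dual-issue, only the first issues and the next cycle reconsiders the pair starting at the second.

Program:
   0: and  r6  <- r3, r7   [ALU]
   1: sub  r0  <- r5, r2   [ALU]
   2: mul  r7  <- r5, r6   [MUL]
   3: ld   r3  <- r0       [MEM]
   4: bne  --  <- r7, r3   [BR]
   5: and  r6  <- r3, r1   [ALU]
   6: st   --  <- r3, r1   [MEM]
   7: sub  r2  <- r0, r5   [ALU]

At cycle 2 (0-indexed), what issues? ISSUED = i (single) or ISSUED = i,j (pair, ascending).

c0: i0&i1 and/sub  pair
c1: i2 mul  no-port MUL/MEM
c2: i3 ld  RAW r3
c3: i4&i5 bne/and  pair
c4: i6&i7 st/sub  pair

ISSUED = 3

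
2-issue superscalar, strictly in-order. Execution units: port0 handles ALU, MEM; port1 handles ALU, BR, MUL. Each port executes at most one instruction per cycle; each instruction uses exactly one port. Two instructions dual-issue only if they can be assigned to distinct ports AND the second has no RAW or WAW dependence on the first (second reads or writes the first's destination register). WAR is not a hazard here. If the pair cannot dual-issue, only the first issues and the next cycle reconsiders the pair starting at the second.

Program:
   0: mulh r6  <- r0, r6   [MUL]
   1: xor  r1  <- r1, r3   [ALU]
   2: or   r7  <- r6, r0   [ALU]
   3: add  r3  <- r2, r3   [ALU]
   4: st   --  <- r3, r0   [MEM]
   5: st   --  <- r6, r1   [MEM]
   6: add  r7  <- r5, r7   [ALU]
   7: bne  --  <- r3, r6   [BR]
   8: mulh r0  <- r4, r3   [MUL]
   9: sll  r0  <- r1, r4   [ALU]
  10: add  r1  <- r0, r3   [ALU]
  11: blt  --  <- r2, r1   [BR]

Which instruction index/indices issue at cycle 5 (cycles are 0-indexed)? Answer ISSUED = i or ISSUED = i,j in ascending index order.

ISSUED = 8

  cy0 -> i0,i1 (mulh/xor) dual
  cy1 -> i2,i3 (or/add) dual
  cy2 -> i4 (st) no-port MEM/MEM
  cy3 -> i5,i6 (st/add) dual
  cy4 -> i7 (bne) no-port BR/MUL
  cy5 -> i8 (mulh) WAW r0
  cy6 -> i9 (sll) RAW r0
  cy7 -> i10 (add) RAW r1
  cy8 -> i11 (blt) tail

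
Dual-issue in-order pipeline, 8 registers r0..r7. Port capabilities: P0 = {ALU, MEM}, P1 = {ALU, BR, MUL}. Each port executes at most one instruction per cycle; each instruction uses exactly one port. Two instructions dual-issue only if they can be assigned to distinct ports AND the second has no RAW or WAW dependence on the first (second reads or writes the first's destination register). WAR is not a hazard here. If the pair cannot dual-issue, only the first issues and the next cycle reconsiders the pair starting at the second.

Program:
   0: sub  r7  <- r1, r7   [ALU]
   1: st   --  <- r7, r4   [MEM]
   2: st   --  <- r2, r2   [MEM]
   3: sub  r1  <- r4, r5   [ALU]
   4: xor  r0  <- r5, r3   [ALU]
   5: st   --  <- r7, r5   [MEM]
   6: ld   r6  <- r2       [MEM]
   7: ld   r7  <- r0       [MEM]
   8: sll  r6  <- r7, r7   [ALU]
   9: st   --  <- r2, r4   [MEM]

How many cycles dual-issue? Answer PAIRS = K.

[0] i0  sub.ALU  -- RAW r7
[1] i1  st.MEM  -- no-port MEM/MEM
[2] i2&i3  st.MEM+sub.ALU  -- pair
[3] i4&i5  xor.ALU+st.MEM  -- pair
[4] i6  ld.MEM  -- no-port MEM/MEM
[5] i7  ld.MEM  -- RAW r7
[6] i8&i9  sll.ALU+st.MEM  -- pair

PAIRS = 3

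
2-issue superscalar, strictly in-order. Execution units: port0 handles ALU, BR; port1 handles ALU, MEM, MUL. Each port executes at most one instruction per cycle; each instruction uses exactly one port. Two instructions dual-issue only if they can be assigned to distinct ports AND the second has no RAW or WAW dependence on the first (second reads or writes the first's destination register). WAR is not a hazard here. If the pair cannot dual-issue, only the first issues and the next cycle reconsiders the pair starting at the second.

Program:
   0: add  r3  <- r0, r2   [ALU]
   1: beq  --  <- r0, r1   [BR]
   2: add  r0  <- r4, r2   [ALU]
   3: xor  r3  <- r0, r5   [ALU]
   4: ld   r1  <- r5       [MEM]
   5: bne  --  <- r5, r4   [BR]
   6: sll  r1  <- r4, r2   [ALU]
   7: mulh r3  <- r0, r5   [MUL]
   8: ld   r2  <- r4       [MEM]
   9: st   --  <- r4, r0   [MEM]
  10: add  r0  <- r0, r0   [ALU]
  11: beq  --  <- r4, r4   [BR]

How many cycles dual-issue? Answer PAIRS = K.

#0 head=0: add.ALU beq.BR i0&i1 2-wide
#1 head=2: add.ALU i2 RAW r0
#2 head=3: xor.ALU ld.MEM i3&i4 2-wide
#3 head=5: bne.BR sll.ALU i5&i6 2-wide
#4 head=7: mulh.MUL i7 no-port MUL/MEM
#5 head=8: ld.MEM i8 no-port MEM/MEM
#6 head=9: st.MEM add.ALU i9&i10 2-wide
#7 head=11: beq.BR i11 tail

PAIRS = 4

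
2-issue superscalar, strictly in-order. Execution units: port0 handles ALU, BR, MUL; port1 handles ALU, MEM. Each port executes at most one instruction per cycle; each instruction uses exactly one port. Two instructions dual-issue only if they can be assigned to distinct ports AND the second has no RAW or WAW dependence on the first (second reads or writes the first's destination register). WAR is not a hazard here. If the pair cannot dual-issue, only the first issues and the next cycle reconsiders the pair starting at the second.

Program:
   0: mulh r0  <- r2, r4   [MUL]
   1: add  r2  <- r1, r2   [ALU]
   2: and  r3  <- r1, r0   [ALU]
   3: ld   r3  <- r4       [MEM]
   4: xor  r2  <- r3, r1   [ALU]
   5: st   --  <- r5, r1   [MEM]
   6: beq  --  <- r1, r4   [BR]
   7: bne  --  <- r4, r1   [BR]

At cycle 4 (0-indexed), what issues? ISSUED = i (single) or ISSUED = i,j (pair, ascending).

ISSUED = 6

#0 head=0: mulh.MUL;add.ALU i0,i1 dual
#1 head=2: and.ALU i2 WAW r3
#2 head=3: ld.MEM i3 RAW r3
#3 head=4: xor.ALU;st.MEM i4,i5 dual
#4 head=6: beq.BR i6 no-port BR/BR
#5 head=7: bne.BR i7 tail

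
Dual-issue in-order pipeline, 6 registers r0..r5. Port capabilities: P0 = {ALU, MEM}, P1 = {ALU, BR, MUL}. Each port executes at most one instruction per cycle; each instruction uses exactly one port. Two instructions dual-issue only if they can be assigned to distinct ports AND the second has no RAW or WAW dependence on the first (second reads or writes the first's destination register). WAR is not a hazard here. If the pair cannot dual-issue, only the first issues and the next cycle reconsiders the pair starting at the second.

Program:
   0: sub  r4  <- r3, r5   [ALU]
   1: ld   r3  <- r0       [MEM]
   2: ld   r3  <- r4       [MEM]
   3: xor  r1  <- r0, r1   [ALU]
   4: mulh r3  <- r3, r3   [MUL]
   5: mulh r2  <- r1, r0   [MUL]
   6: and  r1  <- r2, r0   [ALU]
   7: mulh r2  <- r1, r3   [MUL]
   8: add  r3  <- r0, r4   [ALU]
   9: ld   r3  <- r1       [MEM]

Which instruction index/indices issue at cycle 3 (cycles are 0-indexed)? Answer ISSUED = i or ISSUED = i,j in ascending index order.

0. sub.ALU;ld.MEM @i0/i1  | dual
1. ld.MEM;xor.ALU @i2/i3  | dual
2. mulh.MUL @i4  | no-port MUL/MUL
3. mulh.MUL @i5  | RAW r2
4. and.ALU @i6  | RAW r1
5. mulh.MUL;add.ALU @i7/i8  | dual
6. ld.MEM @i9  | tail

ISSUED = 5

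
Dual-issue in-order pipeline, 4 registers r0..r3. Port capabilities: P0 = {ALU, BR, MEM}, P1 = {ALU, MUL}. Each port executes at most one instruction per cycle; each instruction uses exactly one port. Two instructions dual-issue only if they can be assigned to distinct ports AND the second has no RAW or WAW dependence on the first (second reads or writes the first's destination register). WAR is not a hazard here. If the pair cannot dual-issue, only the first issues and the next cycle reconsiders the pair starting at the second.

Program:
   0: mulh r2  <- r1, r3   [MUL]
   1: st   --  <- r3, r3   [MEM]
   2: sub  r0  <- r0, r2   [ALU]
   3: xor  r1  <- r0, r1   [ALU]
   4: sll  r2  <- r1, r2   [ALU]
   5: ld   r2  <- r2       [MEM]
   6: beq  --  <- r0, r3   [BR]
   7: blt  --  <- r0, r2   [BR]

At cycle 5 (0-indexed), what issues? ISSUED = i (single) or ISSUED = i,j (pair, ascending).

  cy0 -> i0/i1 (mulh st) 2-wide
  cy1 -> i2 (sub) RAW r0
  cy2 -> i3 (xor) RAW r1
  cy3 -> i4 (sll) RAW+WAW r2
  cy4 -> i5 (ld) no-port MEM/BR
  cy5 -> i6 (beq) no-port BR/BR
  cy6 -> i7 (blt) tail

ISSUED = 6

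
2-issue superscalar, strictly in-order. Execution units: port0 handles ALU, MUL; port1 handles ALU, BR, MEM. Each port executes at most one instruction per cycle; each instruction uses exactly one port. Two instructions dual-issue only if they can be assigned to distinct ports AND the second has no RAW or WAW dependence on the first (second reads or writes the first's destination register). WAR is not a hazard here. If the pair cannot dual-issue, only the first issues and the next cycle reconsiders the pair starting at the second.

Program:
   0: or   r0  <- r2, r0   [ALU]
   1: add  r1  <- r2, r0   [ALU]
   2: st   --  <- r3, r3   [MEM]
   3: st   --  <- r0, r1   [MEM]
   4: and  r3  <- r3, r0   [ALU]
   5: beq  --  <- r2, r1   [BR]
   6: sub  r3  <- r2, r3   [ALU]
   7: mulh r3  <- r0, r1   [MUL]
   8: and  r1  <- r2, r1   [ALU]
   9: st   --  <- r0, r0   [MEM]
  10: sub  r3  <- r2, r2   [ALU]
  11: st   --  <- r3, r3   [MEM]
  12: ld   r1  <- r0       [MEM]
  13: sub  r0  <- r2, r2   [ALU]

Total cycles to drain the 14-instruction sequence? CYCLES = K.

[0] i0  or.ALU  -- RAW r0
[1] i1&i2  add.ALU st.MEM  -- pair
[2] i3&i4  st.MEM and.ALU  -- pair
[3] i5&i6  beq.BR sub.ALU  -- pair
[4] i7&i8  mulh.MUL and.ALU  -- pair
[5] i9&i10  st.MEM sub.ALU  -- pair
[6] i11  st.MEM  -- no-port MEM/MEM
[7] i12&i13  ld.MEM sub.ALU  -- pair

CYCLES = 8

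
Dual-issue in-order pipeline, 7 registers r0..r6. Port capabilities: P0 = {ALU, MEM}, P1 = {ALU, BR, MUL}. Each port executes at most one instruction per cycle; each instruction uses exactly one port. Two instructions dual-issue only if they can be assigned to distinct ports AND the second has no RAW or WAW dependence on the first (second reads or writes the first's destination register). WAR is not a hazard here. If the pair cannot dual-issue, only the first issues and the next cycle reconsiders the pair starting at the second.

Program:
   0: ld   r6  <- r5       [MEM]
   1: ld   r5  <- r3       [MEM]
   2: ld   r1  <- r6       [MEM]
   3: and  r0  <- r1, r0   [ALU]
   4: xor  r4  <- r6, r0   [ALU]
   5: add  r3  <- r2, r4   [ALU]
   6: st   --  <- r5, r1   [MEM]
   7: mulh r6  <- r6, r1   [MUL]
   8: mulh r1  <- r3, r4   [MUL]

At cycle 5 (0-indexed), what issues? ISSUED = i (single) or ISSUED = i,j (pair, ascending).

0. ld.MEM @i0  | no-port MEM/MEM
1. ld.MEM @i1  | no-port MEM/MEM
2. ld.MEM @i2  | RAW r1
3. and.ALU @i3  | RAW r0
4. xor.ALU @i4  | RAW r4
5. add.ALU+st.MEM @i5/i6  | 2-wide
6. mulh.MUL @i7  | no-port MUL/MUL
7. mulh.MUL @i8  | tail

ISSUED = 5,6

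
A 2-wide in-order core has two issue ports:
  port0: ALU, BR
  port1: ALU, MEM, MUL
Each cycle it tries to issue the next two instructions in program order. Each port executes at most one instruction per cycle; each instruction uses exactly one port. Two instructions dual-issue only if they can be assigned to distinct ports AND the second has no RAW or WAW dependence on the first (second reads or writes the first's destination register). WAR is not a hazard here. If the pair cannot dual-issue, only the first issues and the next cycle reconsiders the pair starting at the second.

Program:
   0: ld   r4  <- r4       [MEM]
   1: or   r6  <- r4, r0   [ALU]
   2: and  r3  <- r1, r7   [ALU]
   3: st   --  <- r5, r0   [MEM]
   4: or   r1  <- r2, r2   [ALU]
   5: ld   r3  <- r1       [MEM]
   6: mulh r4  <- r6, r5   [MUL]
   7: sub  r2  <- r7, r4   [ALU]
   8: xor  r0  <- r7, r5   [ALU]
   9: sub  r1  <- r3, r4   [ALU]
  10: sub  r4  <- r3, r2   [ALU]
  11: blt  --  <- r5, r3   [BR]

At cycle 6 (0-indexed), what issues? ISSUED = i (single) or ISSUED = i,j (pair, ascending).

ISSUED = 9,10

c0: i0 ld.MEM  RAW r4
c1: i1&i2 or.ALU/and.ALU  pair
c2: i3&i4 st.MEM/or.ALU  pair
c3: i5 ld.MEM  no-port MEM/MUL
c4: i6 mulh.MUL  RAW r4
c5: i7&i8 sub.ALU/xor.ALU  pair
c6: i9&i10 sub.ALU/sub.ALU  pair
c7: i11 blt.BR  tail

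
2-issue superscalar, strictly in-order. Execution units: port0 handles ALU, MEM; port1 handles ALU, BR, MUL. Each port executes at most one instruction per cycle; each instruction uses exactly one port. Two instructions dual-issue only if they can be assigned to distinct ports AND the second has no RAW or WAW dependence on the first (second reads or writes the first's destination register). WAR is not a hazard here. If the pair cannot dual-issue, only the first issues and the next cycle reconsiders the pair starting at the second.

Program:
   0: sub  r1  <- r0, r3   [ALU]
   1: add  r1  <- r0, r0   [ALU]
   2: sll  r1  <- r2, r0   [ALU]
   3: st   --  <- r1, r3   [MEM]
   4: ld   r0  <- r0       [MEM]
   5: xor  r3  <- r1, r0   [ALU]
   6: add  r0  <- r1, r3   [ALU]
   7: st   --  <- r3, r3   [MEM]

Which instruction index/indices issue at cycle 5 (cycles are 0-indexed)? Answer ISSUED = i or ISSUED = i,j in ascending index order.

ISSUED = 5

[0] i0  sub  -- WAW r1
[1] i1  add  -- WAW r1
[2] i2  sll  -- RAW r1
[3] i3  st  -- no-port MEM/MEM
[4] i4  ld  -- RAW r0
[5] i5  xor  -- RAW r3
[6] i6/i7  add st  -- 2-wide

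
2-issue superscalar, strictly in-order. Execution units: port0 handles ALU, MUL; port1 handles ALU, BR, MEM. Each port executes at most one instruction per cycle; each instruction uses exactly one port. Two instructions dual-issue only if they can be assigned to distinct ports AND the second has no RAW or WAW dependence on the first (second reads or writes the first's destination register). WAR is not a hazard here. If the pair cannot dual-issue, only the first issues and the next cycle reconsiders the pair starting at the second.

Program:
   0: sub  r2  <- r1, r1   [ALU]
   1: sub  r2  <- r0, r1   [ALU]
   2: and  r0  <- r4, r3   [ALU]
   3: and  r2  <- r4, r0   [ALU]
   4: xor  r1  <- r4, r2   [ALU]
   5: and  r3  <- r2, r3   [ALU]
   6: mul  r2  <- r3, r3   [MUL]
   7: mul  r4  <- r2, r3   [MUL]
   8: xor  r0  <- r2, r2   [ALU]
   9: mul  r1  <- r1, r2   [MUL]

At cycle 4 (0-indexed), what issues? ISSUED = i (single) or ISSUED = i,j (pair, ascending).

ISSUED = 6

t=0 i0:sub ; WAW r2
t=1 i1,i2:sub/and ; 2-wide
t=2 i3:and ; RAW r2
t=3 i4,i5:xor/and ; 2-wide
t=4 i6:mul ; no-port MUL/MUL
t=5 i7,i8:mul/xor ; 2-wide
t=6 i9:mul ; tail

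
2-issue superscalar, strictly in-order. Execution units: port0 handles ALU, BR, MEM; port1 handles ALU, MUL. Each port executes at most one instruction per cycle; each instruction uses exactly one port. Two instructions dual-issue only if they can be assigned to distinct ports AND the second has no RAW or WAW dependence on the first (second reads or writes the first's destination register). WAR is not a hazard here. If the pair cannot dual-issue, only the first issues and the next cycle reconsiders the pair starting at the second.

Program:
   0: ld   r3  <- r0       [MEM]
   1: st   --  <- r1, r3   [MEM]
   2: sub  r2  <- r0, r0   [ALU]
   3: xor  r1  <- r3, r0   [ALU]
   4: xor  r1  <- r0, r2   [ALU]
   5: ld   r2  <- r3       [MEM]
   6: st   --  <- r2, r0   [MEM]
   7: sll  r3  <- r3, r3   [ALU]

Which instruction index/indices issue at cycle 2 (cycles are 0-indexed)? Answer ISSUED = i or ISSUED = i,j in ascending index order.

ISSUED = 3

[0] i0  ld.MEM  -- no-port MEM/MEM
[1] i1+i2  st.MEM/sub.ALU  -- pair
[2] i3  xor.ALU  -- WAW r1
[3] i4+i5  xor.ALU/ld.MEM  -- pair
[4] i6+i7  st.MEM/sll.ALU  -- pair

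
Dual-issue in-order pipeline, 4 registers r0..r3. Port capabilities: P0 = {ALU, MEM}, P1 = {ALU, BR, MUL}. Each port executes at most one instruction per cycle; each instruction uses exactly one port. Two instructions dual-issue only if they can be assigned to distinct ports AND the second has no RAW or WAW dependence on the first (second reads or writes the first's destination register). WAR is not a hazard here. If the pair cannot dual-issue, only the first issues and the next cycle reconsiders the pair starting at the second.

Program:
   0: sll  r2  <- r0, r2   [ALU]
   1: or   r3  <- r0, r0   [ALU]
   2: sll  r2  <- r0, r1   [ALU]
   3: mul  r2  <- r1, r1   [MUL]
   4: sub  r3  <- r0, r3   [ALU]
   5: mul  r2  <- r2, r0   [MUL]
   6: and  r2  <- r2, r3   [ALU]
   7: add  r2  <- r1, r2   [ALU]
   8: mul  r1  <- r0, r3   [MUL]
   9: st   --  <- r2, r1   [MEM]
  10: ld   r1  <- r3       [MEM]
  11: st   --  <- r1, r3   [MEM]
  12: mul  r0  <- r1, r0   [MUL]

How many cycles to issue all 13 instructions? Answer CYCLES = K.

CYCLES = 9

#0 head=0: sll/or i0&i1 pair
#1 head=2: sll i2 WAW r2
#2 head=3: mul/sub i3&i4 pair
#3 head=5: mul i5 RAW+WAW r2
#4 head=6: and i6 RAW+WAW r2
#5 head=7: add/mul i7&i8 pair
#6 head=9: st i9 no-port MEM/MEM
#7 head=10: ld i10 no-port MEM/MEM
#8 head=11: st/mul i11&i12 pair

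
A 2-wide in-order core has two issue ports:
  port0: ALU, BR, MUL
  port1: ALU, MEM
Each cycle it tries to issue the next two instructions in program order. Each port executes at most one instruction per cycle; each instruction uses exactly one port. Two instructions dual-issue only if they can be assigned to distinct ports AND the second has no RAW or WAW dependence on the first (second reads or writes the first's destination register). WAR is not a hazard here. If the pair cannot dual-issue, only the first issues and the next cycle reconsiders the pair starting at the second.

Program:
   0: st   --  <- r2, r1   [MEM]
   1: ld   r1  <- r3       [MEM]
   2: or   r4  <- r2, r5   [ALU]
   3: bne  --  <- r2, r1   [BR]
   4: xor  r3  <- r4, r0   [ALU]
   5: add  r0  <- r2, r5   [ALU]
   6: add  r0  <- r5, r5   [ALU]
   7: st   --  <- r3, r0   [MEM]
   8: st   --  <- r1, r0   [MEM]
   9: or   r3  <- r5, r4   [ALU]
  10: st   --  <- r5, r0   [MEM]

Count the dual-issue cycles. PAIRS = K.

PAIRS = 3

  cy0 -> i0 (st) no-port MEM/MEM
  cy1 -> i1+i2 (ld;or) 2-wide
  cy2 -> i3+i4 (bne;xor) 2-wide
  cy3 -> i5 (add) WAW r0
  cy4 -> i6 (add) RAW r0
  cy5 -> i7 (st) no-port MEM/MEM
  cy6 -> i8+i9 (st;or) 2-wide
  cy7 -> i10 (st) tail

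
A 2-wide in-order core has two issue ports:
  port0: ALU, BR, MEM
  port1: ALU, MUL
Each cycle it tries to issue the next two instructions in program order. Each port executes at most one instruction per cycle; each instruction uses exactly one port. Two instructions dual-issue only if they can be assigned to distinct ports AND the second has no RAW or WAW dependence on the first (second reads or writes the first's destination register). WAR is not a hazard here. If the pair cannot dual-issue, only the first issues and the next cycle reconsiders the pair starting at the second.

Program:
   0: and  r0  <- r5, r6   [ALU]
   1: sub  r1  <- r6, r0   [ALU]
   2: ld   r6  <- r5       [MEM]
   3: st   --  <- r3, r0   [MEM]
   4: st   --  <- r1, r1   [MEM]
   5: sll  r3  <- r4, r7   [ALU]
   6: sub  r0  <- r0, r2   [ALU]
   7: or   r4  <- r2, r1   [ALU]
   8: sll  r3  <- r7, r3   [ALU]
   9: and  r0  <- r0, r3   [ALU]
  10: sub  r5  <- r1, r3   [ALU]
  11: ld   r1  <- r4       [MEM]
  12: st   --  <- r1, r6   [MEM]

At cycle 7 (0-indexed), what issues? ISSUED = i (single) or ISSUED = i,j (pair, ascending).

0. and @i0  | RAW r0
1. sub;ld @i1&i2  | pair
2. st @i3  | no-port MEM/MEM
3. st;sll @i4&i5  | pair
4. sub;or @i6&i7  | pair
5. sll @i8  | RAW r3
6. and;sub @i9&i10  | pair
7. ld @i11  | no-port MEM/MEM
8. st @i12  | tail

ISSUED = 11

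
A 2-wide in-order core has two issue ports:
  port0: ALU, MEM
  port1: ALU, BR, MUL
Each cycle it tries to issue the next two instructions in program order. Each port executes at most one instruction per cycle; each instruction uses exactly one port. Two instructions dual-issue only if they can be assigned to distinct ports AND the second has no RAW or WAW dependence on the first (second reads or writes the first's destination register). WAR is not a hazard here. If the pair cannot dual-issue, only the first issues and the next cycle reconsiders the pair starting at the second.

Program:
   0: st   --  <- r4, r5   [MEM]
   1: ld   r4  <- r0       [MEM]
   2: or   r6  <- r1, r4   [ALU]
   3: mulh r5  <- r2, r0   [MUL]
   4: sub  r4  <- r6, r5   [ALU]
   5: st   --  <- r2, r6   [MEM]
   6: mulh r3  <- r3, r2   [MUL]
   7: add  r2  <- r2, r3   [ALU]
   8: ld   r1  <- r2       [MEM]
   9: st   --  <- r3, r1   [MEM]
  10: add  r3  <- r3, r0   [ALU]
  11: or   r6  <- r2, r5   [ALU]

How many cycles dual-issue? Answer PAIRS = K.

PAIRS = 3

[0] i0  st.MEM  -- no-port MEM/MEM
[1] i1  ld.MEM  -- RAW r4
[2] i2/i3  or.ALU mulh.MUL  -- 2-wide
[3] i4/i5  sub.ALU st.MEM  -- 2-wide
[4] i6  mulh.MUL  -- RAW r3
[5] i7  add.ALU  -- RAW r2
[6] i8  ld.MEM  -- no-port MEM/MEM
[7] i9/i10  st.MEM add.ALU  -- 2-wide
[8] i11  or.ALU  -- tail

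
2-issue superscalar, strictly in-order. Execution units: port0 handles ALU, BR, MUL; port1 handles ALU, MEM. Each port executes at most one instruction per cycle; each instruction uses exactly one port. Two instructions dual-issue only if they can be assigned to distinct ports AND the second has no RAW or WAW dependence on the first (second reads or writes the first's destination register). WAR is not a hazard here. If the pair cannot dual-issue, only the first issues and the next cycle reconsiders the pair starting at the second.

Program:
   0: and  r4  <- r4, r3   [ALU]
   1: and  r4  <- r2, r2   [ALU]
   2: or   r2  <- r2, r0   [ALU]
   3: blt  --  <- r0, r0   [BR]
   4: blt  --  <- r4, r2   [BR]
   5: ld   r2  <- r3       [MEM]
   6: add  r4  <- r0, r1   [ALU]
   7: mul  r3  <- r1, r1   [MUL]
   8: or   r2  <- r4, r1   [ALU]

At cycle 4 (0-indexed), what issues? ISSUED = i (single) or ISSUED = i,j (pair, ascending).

0. and.ALU @i0  | WAW r4
1. and.ALU/or.ALU @i1/i2  | dual
2. blt.BR @i3  | no-port BR/BR
3. blt.BR/ld.MEM @i4/i5  | dual
4. add.ALU/mul.MUL @i6/i7  | dual
5. or.ALU @i8  | tail

ISSUED = 6,7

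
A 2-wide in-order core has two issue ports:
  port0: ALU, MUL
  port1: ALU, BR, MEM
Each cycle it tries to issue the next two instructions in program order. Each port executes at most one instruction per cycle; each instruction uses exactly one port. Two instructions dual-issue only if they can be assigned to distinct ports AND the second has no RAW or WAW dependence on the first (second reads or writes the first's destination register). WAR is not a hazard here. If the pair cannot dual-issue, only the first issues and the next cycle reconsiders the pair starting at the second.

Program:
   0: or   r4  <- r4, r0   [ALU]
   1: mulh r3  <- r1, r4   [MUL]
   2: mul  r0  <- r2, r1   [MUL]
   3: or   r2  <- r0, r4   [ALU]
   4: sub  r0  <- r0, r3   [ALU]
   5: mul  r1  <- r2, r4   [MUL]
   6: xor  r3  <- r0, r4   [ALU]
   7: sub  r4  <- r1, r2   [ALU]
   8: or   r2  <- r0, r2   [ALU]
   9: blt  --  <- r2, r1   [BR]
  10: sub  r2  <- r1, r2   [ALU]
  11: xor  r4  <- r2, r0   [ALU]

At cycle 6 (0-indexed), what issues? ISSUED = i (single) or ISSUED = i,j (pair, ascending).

c0: i0 or.ALU  RAW r4
c1: i1 mulh.MUL  no-port MUL/MUL
c2: i2 mul.MUL  RAW r0
c3: i3&i4 or.ALU+sub.ALU  pair
c4: i5&i6 mul.MUL+xor.ALU  pair
c5: i7&i8 sub.ALU+or.ALU  pair
c6: i9&i10 blt.BR+sub.ALU  pair
c7: i11 xor.ALU  tail

ISSUED = 9,10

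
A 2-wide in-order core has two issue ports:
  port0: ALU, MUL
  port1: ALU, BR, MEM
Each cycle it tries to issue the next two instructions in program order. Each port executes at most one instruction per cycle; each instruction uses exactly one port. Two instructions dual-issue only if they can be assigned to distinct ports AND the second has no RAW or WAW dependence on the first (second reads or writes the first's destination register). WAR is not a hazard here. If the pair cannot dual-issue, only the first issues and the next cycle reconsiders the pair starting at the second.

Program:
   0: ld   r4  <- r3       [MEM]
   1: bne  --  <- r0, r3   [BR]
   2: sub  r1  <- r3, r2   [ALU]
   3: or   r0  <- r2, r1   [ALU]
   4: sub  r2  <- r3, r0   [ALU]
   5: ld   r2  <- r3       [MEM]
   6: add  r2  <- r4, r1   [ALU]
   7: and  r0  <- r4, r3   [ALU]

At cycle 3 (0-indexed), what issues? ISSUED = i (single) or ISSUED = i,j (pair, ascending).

[0] i0  ld.MEM  -- no-port MEM/BR
[1] i1,i2  bne.BR+sub.ALU  -- dual
[2] i3  or.ALU  -- RAW r0
[3] i4  sub.ALU  -- WAW r2
[4] i5  ld.MEM  -- WAW r2
[5] i6,i7  add.ALU+and.ALU  -- dual

ISSUED = 4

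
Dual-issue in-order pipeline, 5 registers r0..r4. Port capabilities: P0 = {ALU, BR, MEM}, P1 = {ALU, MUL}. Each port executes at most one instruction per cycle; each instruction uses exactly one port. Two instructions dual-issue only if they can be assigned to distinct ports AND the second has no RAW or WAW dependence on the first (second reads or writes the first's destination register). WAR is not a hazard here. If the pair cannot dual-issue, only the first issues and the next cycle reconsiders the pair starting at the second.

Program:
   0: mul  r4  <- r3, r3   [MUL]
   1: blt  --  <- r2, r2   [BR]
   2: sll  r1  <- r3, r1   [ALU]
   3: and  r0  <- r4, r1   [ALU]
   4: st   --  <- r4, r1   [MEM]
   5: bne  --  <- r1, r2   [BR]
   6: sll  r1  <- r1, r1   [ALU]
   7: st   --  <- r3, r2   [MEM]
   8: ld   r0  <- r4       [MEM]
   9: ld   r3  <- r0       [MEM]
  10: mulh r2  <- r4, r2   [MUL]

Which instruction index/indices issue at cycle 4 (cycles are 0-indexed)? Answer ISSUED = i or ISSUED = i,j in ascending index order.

c0: i0+i1 mul.MUL+blt.BR  2-wide
c1: i2 sll.ALU  RAW r1
c2: i3+i4 and.ALU+st.MEM  2-wide
c3: i5+i6 bne.BR+sll.ALU  2-wide
c4: i7 st.MEM  no-port MEM/MEM
c5: i8 ld.MEM  no-port MEM/MEM
c6: i9+i10 ld.MEM+mulh.MUL  2-wide

ISSUED = 7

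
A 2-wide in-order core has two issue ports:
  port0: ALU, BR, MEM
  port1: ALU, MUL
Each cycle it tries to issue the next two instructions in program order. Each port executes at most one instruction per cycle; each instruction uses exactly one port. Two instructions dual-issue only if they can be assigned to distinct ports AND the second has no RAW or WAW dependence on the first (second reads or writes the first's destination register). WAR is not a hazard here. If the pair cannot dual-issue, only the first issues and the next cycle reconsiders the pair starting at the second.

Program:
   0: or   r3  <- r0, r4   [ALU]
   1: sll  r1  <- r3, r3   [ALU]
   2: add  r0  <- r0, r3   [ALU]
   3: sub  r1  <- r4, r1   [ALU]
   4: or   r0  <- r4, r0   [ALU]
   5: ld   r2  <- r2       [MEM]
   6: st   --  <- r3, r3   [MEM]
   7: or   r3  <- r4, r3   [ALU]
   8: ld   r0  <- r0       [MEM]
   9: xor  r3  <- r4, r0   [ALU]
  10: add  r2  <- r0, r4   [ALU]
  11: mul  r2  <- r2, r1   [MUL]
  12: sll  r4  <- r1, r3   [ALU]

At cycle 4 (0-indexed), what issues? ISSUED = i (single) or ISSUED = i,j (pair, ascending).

c0: i0 or.ALU  RAW r3
c1: i1,i2 sll.ALU+add.ALU  2-wide
c2: i3,i4 sub.ALU+or.ALU  2-wide
c3: i5 ld.MEM  no-port MEM/MEM
c4: i6,i7 st.MEM+or.ALU  2-wide
c5: i8 ld.MEM  RAW r0
c6: i9,i10 xor.ALU+add.ALU  2-wide
c7: i11,i12 mul.MUL+sll.ALU  2-wide

ISSUED = 6,7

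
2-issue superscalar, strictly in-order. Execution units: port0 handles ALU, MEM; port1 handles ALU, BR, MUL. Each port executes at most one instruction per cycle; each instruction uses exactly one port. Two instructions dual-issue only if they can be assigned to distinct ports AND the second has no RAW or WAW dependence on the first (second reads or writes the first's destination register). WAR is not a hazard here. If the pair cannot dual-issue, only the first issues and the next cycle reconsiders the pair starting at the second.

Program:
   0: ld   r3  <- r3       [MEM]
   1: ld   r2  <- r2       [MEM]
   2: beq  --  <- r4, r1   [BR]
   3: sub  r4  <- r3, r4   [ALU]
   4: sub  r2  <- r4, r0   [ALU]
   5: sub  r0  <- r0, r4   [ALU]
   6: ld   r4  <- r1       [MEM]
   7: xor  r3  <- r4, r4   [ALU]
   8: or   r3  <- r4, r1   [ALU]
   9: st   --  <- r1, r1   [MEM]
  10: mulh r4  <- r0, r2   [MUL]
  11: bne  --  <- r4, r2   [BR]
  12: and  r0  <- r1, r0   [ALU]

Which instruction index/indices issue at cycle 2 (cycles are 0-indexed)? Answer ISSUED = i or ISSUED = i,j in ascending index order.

  cy0 -> i0 (ld) no-port MEM/MEM
  cy1 -> i1+i2 (ld+beq) pair
  cy2 -> i3 (sub) RAW r4
  cy3 -> i4+i5 (sub+sub) pair
  cy4 -> i6 (ld) RAW r4
  cy5 -> i7 (xor) WAW r3
  cy6 -> i8+i9 (or+st) pair
  cy7 -> i10 (mulh) no-port MUL/BR
  cy8 -> i11+i12 (bne+and) pair

ISSUED = 3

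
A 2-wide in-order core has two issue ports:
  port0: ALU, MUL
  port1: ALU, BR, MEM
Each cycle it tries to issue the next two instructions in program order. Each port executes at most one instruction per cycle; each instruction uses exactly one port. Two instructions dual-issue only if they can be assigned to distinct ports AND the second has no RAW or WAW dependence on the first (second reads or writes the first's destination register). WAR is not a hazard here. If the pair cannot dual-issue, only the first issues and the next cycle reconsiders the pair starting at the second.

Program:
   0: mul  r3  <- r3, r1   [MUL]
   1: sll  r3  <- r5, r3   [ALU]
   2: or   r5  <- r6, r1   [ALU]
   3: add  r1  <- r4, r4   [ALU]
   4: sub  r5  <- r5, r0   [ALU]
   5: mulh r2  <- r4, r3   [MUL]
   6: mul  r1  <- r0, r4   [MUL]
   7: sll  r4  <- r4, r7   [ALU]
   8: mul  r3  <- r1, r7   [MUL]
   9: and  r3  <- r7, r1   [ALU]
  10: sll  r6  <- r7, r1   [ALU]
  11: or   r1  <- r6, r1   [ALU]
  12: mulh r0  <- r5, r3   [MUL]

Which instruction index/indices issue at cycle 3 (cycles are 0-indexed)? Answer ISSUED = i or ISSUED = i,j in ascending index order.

0. mul.MUL @i0  | RAW+WAW r3
1. sll.ALU;or.ALU @i1,i2  | dual
2. add.ALU;sub.ALU @i3,i4  | dual
3. mulh.MUL @i5  | no-port MUL/MUL
4. mul.MUL;sll.ALU @i6,i7  | dual
5. mul.MUL @i8  | WAW r3
6. and.ALU;sll.ALU @i9,i10  | dual
7. or.ALU;mulh.MUL @i11,i12  | dual

ISSUED = 5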